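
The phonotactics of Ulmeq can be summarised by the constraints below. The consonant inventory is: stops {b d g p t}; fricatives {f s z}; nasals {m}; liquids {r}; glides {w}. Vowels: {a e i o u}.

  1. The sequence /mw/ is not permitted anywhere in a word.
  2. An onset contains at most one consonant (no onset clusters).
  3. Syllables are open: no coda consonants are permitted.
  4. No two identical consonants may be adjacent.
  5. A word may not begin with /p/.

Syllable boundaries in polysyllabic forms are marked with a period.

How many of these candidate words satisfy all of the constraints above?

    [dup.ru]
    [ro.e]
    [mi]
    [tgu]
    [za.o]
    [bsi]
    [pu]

[dup.ru] — violates constraint 3: syllable 1 coda /p/ has 1 consonant (> 0) → ill-formed
[ro.e] — σ1 onset /r/, coda /∅/ ok; σ2 onset /∅/, coda /∅/ ok → well-formed
[mi] — σ1 onset /m/, coda /∅/ ok → well-formed
[tgu] — violates constraint 2: syllable 1 onset /tg/ has 2 consonants (> 1) → ill-formed
[za.o] — σ1 onset /z/, coda /∅/ ok; σ2 onset /∅/, coda /∅/ ok → well-formed
[bsi] — violates constraint 2: syllable 1 onset /bs/ has 2 consonants (> 1) → ill-formed
[pu] — violates constraint 5: word begins with /p/ → ill-formed
Well-formed: [ro.e], [mi], [za.o] → 3.

3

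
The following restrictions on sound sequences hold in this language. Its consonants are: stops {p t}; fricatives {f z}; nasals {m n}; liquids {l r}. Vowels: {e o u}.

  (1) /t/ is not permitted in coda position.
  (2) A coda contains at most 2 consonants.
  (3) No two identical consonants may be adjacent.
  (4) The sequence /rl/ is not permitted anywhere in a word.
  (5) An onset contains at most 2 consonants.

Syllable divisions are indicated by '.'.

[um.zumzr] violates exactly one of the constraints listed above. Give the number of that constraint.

[um.zumzr]: syllable 2 coda /mzr/ has 3 consonants (> 2).
This is a violation of constraint 2: "A coda contains at most 2 consonants."
The remaining constraints (1, 3, 4, 5) are satisfied.

2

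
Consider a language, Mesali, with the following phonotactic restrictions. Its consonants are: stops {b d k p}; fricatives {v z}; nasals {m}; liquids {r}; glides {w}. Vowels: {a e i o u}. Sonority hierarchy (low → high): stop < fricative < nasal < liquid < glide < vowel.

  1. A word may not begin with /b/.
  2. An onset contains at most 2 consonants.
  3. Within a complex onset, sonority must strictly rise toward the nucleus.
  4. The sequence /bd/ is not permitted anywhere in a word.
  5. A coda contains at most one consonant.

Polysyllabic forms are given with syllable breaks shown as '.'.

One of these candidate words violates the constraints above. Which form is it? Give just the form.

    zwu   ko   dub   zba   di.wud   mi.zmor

zba

zwu — σ1 onset /zw/ (2→5 rises), coda /∅/ ok → licit
ko — σ1 onset /k/, coda /∅/ ok → licit
dub — σ1 onset /d/, coda /b/ ok → licit
zba — violates constraint 3: syllable 1 onset /zb/: /z/ (fricative, 2) → /b/ (stop, 1) does not rise → illicit
di.wud — σ1 onset /d/, coda /∅/ ok; σ2 onset /w/, coda /d/ ok → licit
mi.zmor — σ1 onset /m/, coda /∅/ ok; σ2 onset /zm/ (2→3 rises), coda /r/ ok → licit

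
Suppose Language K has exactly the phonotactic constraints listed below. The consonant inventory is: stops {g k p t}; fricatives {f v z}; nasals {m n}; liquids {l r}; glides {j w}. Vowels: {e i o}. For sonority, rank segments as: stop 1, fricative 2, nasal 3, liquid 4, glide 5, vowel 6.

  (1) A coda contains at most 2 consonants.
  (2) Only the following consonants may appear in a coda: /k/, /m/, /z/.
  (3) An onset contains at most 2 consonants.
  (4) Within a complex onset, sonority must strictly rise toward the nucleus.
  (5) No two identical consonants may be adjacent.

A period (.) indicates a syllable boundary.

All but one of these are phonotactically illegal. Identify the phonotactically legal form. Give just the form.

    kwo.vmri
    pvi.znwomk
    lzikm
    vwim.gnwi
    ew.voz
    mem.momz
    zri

kwo.vmri — violates constraint 3: syllable 2 onset /vmr/ has 3 consonants (> 2) → phonotactically illegal
pvi.znwomk — violates constraint 3: syllable 2 onset /znw/ has 3 consonants (> 2) → phonotactically illegal
lzikm — violates constraint 4: syllable 1 onset /lz/: /l/ (liquid, 4) → /z/ (fricative, 2) does not rise → phonotactically illegal
vwim.gnwi — violates constraint 3: syllable 2 onset /gnw/ has 3 consonants (> 2) → phonotactically illegal
ew.voz — violates constraint 2: syllable 1 coda contains /w/, which is not a licensed coda consonant → phonotactically illegal
mem.momz — violates constraint 5: adjacent identical consonants /mm/ → phonotactically illegal
zri — σ1 onset /zr/ (2→4 rises), coda /∅/ ok → phonotactically legal

zri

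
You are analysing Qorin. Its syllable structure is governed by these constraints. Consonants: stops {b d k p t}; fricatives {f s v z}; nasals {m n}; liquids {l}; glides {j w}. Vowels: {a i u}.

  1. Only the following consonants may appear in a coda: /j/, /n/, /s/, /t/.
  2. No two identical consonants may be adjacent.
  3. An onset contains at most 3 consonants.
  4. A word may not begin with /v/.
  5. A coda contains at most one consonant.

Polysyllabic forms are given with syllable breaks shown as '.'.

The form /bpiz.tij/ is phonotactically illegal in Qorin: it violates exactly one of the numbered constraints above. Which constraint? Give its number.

1

/bpiz.tij/: syllable 1 coda contains /z/, which is not a licensed coda consonant.
This is a violation of constraint 1: "Only the following consonants may appear in a coda: /j/, /n/, /s/, /t/."
The remaining constraints (2, 3, 4, 5) are satisfied.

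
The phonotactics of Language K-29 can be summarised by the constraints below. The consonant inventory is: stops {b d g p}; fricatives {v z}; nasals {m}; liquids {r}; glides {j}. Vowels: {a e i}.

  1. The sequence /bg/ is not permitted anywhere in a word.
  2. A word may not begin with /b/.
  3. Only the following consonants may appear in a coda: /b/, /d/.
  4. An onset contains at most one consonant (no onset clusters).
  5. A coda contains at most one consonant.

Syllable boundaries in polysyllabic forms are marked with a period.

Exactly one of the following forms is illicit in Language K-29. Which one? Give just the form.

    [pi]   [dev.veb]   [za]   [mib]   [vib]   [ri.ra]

[dev.veb]

[pi] — σ1 onset /p/, coda /∅/ ok → licit
[dev.veb] — violates constraint 3: syllable 1 coda contains /v/, which is not a licensed coda consonant → illicit
[za] — σ1 onset /z/, coda /∅/ ok → licit
[mib] — σ1 onset /m/, coda /b/ ok → licit
[vib] — σ1 onset /v/, coda /b/ ok → licit
[ri.ra] — σ1 onset /r/, coda /∅/ ok; σ2 onset /r/, coda /∅/ ok → licit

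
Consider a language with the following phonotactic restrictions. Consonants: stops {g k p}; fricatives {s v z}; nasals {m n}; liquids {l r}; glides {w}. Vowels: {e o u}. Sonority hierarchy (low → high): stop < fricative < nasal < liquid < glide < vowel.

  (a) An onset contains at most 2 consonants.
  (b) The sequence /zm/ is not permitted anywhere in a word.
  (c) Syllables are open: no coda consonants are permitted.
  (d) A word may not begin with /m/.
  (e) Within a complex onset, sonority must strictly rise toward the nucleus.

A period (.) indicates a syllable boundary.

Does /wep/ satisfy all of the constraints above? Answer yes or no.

/wep/ — violates constraint (c): syllable 1 coda /p/ has 1 consonant (> 0) → ill-formed

no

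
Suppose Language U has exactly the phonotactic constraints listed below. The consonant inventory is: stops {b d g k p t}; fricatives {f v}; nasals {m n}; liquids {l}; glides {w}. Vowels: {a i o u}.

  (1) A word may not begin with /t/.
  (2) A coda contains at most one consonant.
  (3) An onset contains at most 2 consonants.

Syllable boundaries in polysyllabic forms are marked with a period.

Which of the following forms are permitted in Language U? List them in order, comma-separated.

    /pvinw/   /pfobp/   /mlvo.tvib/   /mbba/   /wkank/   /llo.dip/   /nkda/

/llo.dip/

/pvinw/ — violates constraint 2: syllable 1 coda /nw/ has 2 consonants (> 1) → not permitted
/pfobp/ — violates constraint 2: syllable 1 coda /bp/ has 2 consonants (> 1) → not permitted
/mlvo.tvib/ — violates constraint 3: syllable 1 onset /mlv/ has 3 consonants (> 2) → not permitted
/mbba/ — violates constraint 3: syllable 1 onset /mbb/ has 3 consonants (> 2) → not permitted
/wkank/ — violates constraint 2: syllable 1 coda /nk/ has 2 consonants (> 1) → not permitted
/llo.dip/ — σ1 onset /ll/ (2C), coda /∅/ ok; σ2 onset /d/, coda /p/ ok → permitted
/nkda/ — violates constraint 3: syllable 1 onset /nkd/ has 3 consonants (> 2) → not permitted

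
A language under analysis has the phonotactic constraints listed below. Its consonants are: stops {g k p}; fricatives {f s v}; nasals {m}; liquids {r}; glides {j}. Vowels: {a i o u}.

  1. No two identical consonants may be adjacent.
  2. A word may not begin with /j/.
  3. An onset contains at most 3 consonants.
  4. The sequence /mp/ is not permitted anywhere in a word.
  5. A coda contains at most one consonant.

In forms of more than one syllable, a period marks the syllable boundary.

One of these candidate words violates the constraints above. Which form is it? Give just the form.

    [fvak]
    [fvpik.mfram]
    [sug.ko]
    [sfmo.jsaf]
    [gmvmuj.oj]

[gmvmuj.oj]

[fvak] — σ1 onset /fv/ (2C), coda /k/ ok → permitted
[fvpik.mfram] — σ1 onset /fvp/ (3C), coda /k/ ok; σ2 onset /mfr/ (3C), coda /m/ ok → permitted
[sug.ko] — σ1 onset /s/, coda /g/ ok; σ2 onset /k/, coda /∅/ ok → permitted
[sfmo.jsaf] — σ1 onset /sfm/ (3C), coda /∅/ ok; σ2 onset /js/ (2C), coda /f/ ok → permitted
[gmvmuj.oj] — violates constraint 3: syllable 1 onset /gmvm/ has 4 consonants (> 3) → not permitted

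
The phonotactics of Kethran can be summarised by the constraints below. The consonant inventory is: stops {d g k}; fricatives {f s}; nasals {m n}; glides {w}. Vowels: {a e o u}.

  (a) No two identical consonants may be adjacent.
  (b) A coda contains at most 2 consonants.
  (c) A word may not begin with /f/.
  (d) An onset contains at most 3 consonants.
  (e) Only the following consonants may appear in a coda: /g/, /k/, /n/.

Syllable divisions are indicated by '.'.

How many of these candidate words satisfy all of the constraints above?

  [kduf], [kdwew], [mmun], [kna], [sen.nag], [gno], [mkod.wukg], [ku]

[kduf] — violates constraint (e): syllable 1 coda contains /f/, which is not a licensed coda consonant → not permitted
[kdwew] — violates constraint (e): syllable 1 coda contains /w/, which is not a licensed coda consonant → not permitted
[mmun] — violates constraint (a): adjacent identical consonants /mm/ → not permitted
[kna] — σ1 onset /kn/ (2C), coda /∅/ ok → permitted
[sen.nag] — violates constraint (a): adjacent identical consonants /nn/ → not permitted
[gno] — σ1 onset /gn/ (2C), coda /∅/ ok → permitted
[mkod.wukg] — violates constraint (e): syllable 1 coda contains /d/, which is not a licensed coda consonant → not permitted
[ku] — σ1 onset /k/, coda /∅/ ok → permitted
Permitted: [kna], [gno], [ku] → 3.

3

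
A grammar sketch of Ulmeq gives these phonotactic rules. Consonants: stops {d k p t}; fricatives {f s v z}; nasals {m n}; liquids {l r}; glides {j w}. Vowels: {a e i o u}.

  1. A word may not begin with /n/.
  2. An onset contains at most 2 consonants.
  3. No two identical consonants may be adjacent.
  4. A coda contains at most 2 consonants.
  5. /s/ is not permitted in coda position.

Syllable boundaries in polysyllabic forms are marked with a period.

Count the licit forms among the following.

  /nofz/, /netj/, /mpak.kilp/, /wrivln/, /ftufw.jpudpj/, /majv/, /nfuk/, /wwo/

1

/nofz/ — violates constraint 1: word begins with /n/ → illicit
/netj/ — violates constraint 1: word begins with /n/ → illicit
/mpak.kilp/ — violates constraint 3: adjacent identical consonants /kk/ → illicit
/wrivln/ — violates constraint 4: syllable 1 coda /vln/ has 3 consonants (> 2) → illicit
/ftufw.jpudpj/ — violates constraint 4: syllable 2 coda /dpj/ has 3 consonants (> 2) → illicit
/majv/ — σ1 onset /m/, coda /jv/ (2C) ok → licit
/nfuk/ — violates constraint 1: word begins with /n/ → illicit
/wwo/ — violates constraint 3: adjacent identical consonants /ww/ → illicit
Licit: /majv/ → 1.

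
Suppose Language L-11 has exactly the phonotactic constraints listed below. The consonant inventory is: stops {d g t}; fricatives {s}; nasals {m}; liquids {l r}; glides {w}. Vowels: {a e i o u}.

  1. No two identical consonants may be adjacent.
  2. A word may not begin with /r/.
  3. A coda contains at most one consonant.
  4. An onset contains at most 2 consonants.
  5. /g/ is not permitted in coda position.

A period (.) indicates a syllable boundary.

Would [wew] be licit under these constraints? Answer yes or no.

yes

[wew] — σ1 onset /w/, coda /w/ ok → licit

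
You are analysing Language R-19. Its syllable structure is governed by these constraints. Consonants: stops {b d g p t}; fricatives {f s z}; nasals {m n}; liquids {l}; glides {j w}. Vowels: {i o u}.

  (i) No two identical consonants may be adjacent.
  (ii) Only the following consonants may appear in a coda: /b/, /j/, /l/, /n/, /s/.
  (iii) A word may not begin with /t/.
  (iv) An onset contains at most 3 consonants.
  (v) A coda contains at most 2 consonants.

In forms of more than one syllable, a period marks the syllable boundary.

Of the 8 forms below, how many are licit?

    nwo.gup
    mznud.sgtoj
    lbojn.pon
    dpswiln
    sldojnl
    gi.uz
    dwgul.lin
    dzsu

2

nwo.gup — violates constraint (ii): syllable 2 coda contains /p/, which is not a licensed coda consonant → illicit
mznud.sgtoj — violates constraint (ii): syllable 1 coda contains /d/, which is not a licensed coda consonant → illicit
lbojn.pon — σ1 onset /lb/ (2C), coda /jn/ (2C) ok; σ2 onset /p/, coda /n/ ok → licit
dpswiln — violates constraint (iv): syllable 1 onset /dpsw/ has 4 consonants (> 3) → illicit
sldojnl — violates constraint (v): syllable 1 coda /jnl/ has 3 consonants (> 2) → illicit
gi.uz — violates constraint (ii): syllable 2 coda contains /z/, which is not a licensed coda consonant → illicit
dwgul.lin — violates constraint (i): adjacent identical consonants /ll/ → illicit
dzsu — σ1 onset /dzs/ (3C), coda /∅/ ok → licit
Licit: lbojn.pon, dzsu → 2.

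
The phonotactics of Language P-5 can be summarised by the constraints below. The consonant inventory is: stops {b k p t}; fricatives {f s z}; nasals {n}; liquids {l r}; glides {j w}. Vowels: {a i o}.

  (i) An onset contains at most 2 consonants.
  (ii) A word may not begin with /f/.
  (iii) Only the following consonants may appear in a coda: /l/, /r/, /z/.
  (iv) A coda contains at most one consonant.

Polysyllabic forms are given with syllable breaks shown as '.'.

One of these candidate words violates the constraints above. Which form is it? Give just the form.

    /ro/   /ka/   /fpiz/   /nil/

/ro/ — σ1 onset /r/, coda /∅/ ok → phonotactically legal
/ka/ — σ1 onset /k/, coda /∅/ ok → phonotactically legal
/fpiz/ — violates constraint (ii): word begins with /f/ → phonotactically illegal
/nil/ — σ1 onset /n/, coda /l/ ok → phonotactically legal

/fpiz/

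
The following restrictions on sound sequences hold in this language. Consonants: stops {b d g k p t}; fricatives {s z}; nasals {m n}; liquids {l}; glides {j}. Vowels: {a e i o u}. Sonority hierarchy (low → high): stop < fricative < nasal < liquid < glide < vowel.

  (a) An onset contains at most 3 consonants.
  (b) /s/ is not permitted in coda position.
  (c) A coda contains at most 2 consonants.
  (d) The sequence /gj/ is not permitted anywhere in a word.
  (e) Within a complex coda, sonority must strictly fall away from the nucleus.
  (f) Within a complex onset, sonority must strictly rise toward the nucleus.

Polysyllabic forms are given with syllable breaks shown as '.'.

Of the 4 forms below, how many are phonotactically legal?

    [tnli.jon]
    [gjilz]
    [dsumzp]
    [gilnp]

[tnli.jon] — σ1 onset /tnl/ (1→3→4 rises), coda /∅/ ok; σ2 onset /j/, coda /n/ ok → phonotactically legal
[gjilz] — violates constraint (d): contains banned sequence /gj/ → phonotactically illegal
[dsumzp] — violates constraint (c): syllable 1 coda /mzp/ has 3 consonants (> 2) → phonotactically illegal
[gilnp] — violates constraint (c): syllable 1 coda /lnp/ has 3 consonants (> 2) → phonotactically illegal
Phonotactically legal: [tnli.jon] → 1.

1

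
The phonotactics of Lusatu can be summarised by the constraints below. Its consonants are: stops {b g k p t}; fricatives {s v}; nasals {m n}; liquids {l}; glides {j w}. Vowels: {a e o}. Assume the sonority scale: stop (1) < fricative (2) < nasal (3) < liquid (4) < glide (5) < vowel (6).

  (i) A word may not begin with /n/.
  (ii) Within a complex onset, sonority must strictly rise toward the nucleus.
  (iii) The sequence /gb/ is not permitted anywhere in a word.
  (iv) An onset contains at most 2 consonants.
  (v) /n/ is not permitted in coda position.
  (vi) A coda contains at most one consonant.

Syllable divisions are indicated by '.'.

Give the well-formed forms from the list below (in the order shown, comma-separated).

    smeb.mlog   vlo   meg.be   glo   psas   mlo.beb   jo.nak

smeb.mlog, vlo, glo, psas, mlo.beb, jo.nak

smeb.mlog — σ1 onset /sm/ (2→3 rises), coda /b/ ok; σ2 onset /ml/ (3→4 rises), coda /g/ ok → well-formed
vlo — σ1 onset /vl/ (2→4 rises), coda /∅/ ok → well-formed
meg.be — violates constraint (iii): contains banned sequence /gb/ → ill-formed
glo — σ1 onset /gl/ (1→4 rises), coda /∅/ ok → well-formed
psas — σ1 onset /ps/ (1→2 rises), coda /s/ ok → well-formed
mlo.beb — σ1 onset /ml/ (3→4 rises), coda /∅/ ok; σ2 onset /b/, coda /b/ ok → well-formed
jo.nak — σ1 onset /j/, coda /∅/ ok; σ2 onset /n/, coda /k/ ok → well-formed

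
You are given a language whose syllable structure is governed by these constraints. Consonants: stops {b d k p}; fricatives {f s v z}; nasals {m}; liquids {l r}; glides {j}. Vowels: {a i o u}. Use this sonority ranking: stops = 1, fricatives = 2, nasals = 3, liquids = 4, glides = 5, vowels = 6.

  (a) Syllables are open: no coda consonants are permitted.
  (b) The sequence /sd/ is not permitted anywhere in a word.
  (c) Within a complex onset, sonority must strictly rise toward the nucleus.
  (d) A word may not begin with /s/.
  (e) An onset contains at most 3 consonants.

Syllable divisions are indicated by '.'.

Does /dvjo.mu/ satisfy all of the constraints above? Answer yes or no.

/dvjo.mu/ — σ1 onset /dvj/ (1→2→5 rises), coda /∅/ ok; σ2 onset /m/, coda /∅/ ok → licit

yes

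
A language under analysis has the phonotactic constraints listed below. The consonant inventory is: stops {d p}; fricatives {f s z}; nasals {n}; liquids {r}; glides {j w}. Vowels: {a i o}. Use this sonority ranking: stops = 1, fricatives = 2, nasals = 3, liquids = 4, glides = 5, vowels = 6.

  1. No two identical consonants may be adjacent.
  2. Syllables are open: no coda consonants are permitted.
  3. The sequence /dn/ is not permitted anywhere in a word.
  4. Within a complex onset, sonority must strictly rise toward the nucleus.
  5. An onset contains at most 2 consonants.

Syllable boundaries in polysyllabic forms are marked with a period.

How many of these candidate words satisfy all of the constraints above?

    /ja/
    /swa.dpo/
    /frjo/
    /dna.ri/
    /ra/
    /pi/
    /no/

/ja/ — σ1 onset /j/, coda /∅/ ok → phonotactically legal
/swa.dpo/ — violates constraint 4: syllable 2 onset /dp/: /d/ (stop, 1) → /p/ (stop, 1) does not rise → phonotactically illegal
/frjo/ — violates constraint 5: syllable 1 onset /frj/ has 3 consonants (> 2) → phonotactically illegal
/dna.ri/ — violates constraint 3: contains banned sequence /dn/ → phonotactically illegal
/ra/ — σ1 onset /r/, coda /∅/ ok → phonotactically legal
/pi/ — σ1 onset /p/, coda /∅/ ok → phonotactically legal
/no/ — σ1 onset /n/, coda /∅/ ok → phonotactically legal
Phonotactically legal: /ja/, /ra/, /pi/, /no/ → 4.

4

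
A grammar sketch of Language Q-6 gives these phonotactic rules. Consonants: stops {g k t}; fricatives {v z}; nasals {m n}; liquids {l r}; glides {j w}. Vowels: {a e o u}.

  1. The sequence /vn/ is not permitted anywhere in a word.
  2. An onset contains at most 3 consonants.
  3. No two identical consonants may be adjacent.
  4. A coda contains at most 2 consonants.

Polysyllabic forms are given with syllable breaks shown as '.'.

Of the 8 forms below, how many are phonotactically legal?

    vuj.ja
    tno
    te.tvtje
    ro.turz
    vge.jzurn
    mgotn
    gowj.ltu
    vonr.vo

6

vuj.ja — violates constraint 3: adjacent identical consonants /jj/ → phonotactically illegal
tno — σ1 onset /tn/ (2C), coda /∅/ ok → phonotactically legal
te.tvtje — violates constraint 2: syllable 2 onset /tvtj/ has 4 consonants (> 3) → phonotactically illegal
ro.turz — σ1 onset /r/, coda /∅/ ok; σ2 onset /t/, coda /rz/ (2C) ok → phonotactically legal
vge.jzurn — σ1 onset /vg/ (2C), coda /∅/ ok; σ2 onset /jz/ (2C), coda /rn/ (2C) ok → phonotactically legal
mgotn — σ1 onset /mg/ (2C), coda /tn/ (2C) ok → phonotactically legal
gowj.ltu — σ1 onset /g/, coda /wj/ (2C) ok; σ2 onset /lt/ (2C), coda /∅/ ok → phonotactically legal
vonr.vo — σ1 onset /v/, coda /nr/ (2C) ok; σ2 onset /v/, coda /∅/ ok → phonotactically legal
Phonotactically legal: tno, ro.turz, vge.jzurn, mgotn, gowj.ltu, vonr.vo → 6.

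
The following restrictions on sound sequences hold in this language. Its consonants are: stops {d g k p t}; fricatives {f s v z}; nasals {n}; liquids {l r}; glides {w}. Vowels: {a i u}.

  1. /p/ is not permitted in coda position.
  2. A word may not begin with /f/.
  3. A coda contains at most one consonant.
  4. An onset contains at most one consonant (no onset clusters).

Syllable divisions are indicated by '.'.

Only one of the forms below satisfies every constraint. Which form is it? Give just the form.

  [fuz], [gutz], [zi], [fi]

[zi]

[fuz] — violates constraint 2: word begins with /f/ → ill-formed
[gutz] — violates constraint 3: syllable 1 coda /tz/ has 2 consonants (> 1) → ill-formed
[zi] — σ1 onset /z/, coda /∅/ ok → well-formed
[fi] — violates constraint 2: word begins with /f/ → ill-formed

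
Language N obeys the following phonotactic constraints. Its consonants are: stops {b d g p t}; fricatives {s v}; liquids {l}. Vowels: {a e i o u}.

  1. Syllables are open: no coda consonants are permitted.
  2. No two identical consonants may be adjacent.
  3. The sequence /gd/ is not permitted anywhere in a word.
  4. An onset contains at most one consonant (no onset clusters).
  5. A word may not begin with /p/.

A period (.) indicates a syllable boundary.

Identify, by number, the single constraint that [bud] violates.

[bud]: syllable 1 coda /d/ has 1 consonant (> 0).
This is a violation of constraint 1: "Syllables are open: no coda consonants are permitted."
The remaining constraints (2, 3, 4, 5) are satisfied.

1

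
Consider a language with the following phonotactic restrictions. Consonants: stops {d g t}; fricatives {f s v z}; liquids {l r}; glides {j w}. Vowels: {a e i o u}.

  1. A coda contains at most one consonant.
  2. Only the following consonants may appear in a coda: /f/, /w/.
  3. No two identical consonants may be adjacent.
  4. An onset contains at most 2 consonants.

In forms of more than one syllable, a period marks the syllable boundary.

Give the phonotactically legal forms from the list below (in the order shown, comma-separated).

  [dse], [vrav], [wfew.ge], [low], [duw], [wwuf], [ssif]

[dse], [wfew.ge], [low], [duw]

[dse] — σ1 onset /ds/ (2C), coda /∅/ ok → phonotactically legal
[vrav] — violates constraint 2: syllable 1 coda contains /v/, which is not a licensed coda consonant → phonotactically illegal
[wfew.ge] — σ1 onset /wf/ (2C), coda /w/ ok; σ2 onset /g/, coda /∅/ ok → phonotactically legal
[low] — σ1 onset /l/, coda /w/ ok → phonotactically legal
[duw] — σ1 onset /d/, coda /w/ ok → phonotactically legal
[wwuf] — violates constraint 3: adjacent identical consonants /ww/ → phonotactically illegal
[ssif] — violates constraint 3: adjacent identical consonants /ss/ → phonotactically illegal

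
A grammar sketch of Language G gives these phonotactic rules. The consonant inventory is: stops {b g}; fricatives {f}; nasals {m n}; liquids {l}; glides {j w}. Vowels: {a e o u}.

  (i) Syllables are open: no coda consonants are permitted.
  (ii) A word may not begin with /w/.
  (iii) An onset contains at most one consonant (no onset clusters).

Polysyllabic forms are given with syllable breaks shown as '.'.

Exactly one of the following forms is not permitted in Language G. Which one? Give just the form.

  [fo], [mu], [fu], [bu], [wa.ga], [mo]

[fo] — σ1 onset /f/, coda /∅/ ok → permitted
[mu] — σ1 onset /m/, coda /∅/ ok → permitted
[fu] — σ1 onset /f/, coda /∅/ ok → permitted
[bu] — σ1 onset /b/, coda /∅/ ok → permitted
[wa.ga] — violates constraint (ii): word begins with /w/ → not permitted
[mo] — σ1 onset /m/, coda /∅/ ok → permitted

[wa.ga]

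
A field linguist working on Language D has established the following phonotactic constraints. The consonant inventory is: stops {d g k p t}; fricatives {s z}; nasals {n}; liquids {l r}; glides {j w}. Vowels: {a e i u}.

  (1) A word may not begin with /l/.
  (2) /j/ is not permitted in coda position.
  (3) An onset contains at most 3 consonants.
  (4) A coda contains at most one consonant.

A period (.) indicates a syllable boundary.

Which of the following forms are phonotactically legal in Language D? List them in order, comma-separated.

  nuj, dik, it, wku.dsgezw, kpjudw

dik, it

nuj — violates constraint 2: syllable 1 coda contains /j/ → phonotactically illegal
dik — σ1 onset /d/, coda /k/ ok → phonotactically legal
it — σ1 onset /∅/, coda /t/ ok → phonotactically legal
wku.dsgezw — violates constraint 4: syllable 2 coda /zw/ has 2 consonants (> 1) → phonotactically illegal
kpjudw — violates constraint 4: syllable 1 coda /dw/ has 2 consonants (> 1) → phonotactically illegal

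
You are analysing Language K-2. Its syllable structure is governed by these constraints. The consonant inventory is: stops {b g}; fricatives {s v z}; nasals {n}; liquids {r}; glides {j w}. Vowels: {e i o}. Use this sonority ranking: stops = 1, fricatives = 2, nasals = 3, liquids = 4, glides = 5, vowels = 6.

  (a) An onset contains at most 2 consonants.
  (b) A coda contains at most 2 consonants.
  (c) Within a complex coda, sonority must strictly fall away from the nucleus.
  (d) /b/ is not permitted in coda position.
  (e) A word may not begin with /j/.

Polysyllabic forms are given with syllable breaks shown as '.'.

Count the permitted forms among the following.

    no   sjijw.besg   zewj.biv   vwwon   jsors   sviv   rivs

2

no — σ1 onset /n/, coda /∅/ ok → permitted
sjijw.besg — violates constraint (c): syllable 1 coda /jw/: /j/ (glide, 5) → /w/ (glide, 5) does not fall → not permitted
zewj.biv — violates constraint (c): syllable 1 coda /wj/: /w/ (glide, 5) → /j/ (glide, 5) does not fall → not permitted
vwwon — violates constraint (a): syllable 1 onset /vww/ has 3 consonants (> 2) → not permitted
jsors — violates constraint (e): word begins with /j/ → not permitted
sviv — σ1 onset /sv/ (2C), coda /v/ ok → permitted
rivs — violates constraint (c): syllable 1 coda /vs/: /v/ (fricative, 2) → /s/ (fricative, 2) does not fall → not permitted
Permitted: no, sviv → 2.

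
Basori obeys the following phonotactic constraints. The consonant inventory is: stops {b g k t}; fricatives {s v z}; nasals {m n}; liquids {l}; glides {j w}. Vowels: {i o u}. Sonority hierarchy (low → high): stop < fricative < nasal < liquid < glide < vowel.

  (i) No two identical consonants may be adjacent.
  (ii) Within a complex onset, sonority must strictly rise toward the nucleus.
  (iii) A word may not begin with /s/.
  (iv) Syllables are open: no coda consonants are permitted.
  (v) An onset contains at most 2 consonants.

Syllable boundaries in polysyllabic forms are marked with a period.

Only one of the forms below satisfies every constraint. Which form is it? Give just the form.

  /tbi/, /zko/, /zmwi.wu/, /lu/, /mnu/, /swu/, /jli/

/lu/

/tbi/ — violates constraint (ii): syllable 1 onset /tb/: /t/ (stop, 1) → /b/ (stop, 1) does not rise → ill-formed
/zko/ — violates constraint (ii): syllable 1 onset /zk/: /z/ (fricative, 2) → /k/ (stop, 1) does not rise → ill-formed
/zmwi.wu/ — violates constraint (v): syllable 1 onset /zmw/ has 3 consonants (> 2) → ill-formed
/lu/ — σ1 onset /l/, coda /∅/ ok → well-formed
/mnu/ — violates constraint (ii): syllable 1 onset /mn/: /m/ (nasal, 3) → /n/ (nasal, 3) does not rise → ill-formed
/swu/ — violates constraint (iii): word begins with /s/ → ill-formed
/jli/ — violates constraint (ii): syllable 1 onset /jl/: /j/ (glide, 5) → /l/ (liquid, 4) does not rise → ill-formed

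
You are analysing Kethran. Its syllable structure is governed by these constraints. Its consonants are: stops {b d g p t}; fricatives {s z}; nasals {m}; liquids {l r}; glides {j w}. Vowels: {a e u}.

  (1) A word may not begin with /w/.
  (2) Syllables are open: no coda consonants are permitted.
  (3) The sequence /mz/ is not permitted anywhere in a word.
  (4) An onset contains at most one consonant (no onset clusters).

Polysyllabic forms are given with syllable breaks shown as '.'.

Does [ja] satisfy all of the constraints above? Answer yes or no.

yes

[ja] — σ1 onset /j/, coda /∅/ ok → permitted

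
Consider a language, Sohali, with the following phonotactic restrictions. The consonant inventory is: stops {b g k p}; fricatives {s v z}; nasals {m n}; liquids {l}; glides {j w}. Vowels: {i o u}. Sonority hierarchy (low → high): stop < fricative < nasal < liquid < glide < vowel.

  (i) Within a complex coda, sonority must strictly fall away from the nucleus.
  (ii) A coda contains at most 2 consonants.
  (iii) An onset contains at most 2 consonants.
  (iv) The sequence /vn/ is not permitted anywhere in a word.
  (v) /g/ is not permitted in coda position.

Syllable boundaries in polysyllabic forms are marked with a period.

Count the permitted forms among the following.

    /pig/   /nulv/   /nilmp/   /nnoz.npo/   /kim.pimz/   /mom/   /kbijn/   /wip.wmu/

6

/pig/ — violates constraint (v): syllable 1 coda contains /g/ → not permitted
/nulv/ — σ1 onset /n/, coda /lv/ (4→2 falls) ok → permitted
/nilmp/ — violates constraint (ii): syllable 1 coda /lmp/ has 3 consonants (> 2) → not permitted
/nnoz.npo/ — σ1 onset /nn/ (2C), coda /z/ ok; σ2 onset /np/ (2C), coda /∅/ ok → permitted
/kim.pimz/ — σ1 onset /k/, coda /m/ ok; σ2 onset /p/, coda /mz/ (3→2 falls) ok → permitted
/mom/ — σ1 onset /m/, coda /m/ ok → permitted
/kbijn/ — σ1 onset /kb/ (2C), coda /jn/ (5→3 falls) ok → permitted
/wip.wmu/ — σ1 onset /w/, coda /p/ ok; σ2 onset /wm/ (2C), coda /∅/ ok → permitted
Permitted: /nulv/, /nnoz.npo/, /kim.pimz/, /mom/, /kbijn/, /wip.wmu/ → 6.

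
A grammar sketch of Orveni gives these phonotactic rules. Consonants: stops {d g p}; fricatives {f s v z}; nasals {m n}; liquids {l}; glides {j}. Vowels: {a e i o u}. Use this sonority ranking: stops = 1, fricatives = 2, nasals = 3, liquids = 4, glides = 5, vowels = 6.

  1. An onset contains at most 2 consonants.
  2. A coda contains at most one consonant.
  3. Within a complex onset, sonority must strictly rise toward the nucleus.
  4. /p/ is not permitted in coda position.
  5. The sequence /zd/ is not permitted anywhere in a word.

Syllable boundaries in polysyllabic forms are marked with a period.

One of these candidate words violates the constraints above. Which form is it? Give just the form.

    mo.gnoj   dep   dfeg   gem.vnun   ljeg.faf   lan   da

dep

mo.gnoj — σ1 onset /m/, coda /∅/ ok; σ2 onset /gn/ (1→3 rises), coda /j/ ok → phonotactically legal
dep — violates constraint 4: syllable 1 coda contains /p/ → phonotactically illegal
dfeg — σ1 onset /df/ (1→2 rises), coda /g/ ok → phonotactically legal
gem.vnun — σ1 onset /g/, coda /m/ ok; σ2 onset /vn/ (2→3 rises), coda /n/ ok → phonotactically legal
ljeg.faf — σ1 onset /lj/ (4→5 rises), coda /g/ ok; σ2 onset /f/, coda /f/ ok → phonotactically legal
lan — σ1 onset /l/, coda /n/ ok → phonotactically legal
da — σ1 onset /d/, coda /∅/ ok → phonotactically legal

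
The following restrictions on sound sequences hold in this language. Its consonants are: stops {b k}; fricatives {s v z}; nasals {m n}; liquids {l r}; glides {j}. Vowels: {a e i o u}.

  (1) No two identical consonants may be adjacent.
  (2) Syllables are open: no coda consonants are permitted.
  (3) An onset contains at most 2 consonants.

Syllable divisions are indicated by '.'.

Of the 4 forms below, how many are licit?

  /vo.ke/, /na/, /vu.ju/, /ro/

4

/vo.ke/ — σ1 onset /v/, coda /∅/ ok; σ2 onset /k/, coda /∅/ ok → licit
/na/ — σ1 onset /n/, coda /∅/ ok → licit
/vu.ju/ — σ1 onset /v/, coda /∅/ ok; σ2 onset /j/, coda /∅/ ok → licit
/ro/ — σ1 onset /r/, coda /∅/ ok → licit
Licit: /vo.ke/, /na/, /vu.ju/, /ro/ → 4.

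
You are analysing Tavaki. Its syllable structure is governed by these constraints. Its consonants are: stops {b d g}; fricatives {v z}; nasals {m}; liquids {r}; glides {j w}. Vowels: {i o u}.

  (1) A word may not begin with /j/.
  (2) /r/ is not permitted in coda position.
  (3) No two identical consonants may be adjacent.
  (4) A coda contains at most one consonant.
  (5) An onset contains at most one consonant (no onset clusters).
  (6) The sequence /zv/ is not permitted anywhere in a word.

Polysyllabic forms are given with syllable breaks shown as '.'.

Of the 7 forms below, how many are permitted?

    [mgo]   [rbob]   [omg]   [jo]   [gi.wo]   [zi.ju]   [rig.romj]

[mgo] — violates constraint 5: syllable 1 onset /mg/ has 2 consonants (> 1) → not permitted
[rbob] — violates constraint 5: syllable 1 onset /rb/ has 2 consonants (> 1) → not permitted
[omg] — violates constraint 4: syllable 1 coda /mg/ has 2 consonants (> 1) → not permitted
[jo] — violates constraint 1: word begins with /j/ → not permitted
[gi.wo] — σ1 onset /g/, coda /∅/ ok; σ2 onset /w/, coda /∅/ ok → permitted
[zi.ju] — σ1 onset /z/, coda /∅/ ok; σ2 onset /j/, coda /∅/ ok → permitted
[rig.romj] — violates constraint 4: syllable 2 coda /mj/ has 2 consonants (> 1) → not permitted
Permitted: [gi.wo], [zi.ju] → 2.

2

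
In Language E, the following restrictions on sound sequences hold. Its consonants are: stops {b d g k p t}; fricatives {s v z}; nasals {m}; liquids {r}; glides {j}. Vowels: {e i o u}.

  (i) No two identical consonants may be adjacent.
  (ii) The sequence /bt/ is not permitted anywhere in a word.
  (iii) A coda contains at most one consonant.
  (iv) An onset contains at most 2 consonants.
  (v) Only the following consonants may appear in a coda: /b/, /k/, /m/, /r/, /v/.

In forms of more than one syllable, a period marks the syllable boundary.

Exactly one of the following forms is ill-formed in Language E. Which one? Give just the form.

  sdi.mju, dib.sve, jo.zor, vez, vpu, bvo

vez

sdi.mju — σ1 onset /sd/ (2C), coda /∅/ ok; σ2 onset /mj/ (2C), coda /∅/ ok → well-formed
dib.sve — σ1 onset /d/, coda /b/ ok; σ2 onset /sv/ (2C), coda /∅/ ok → well-formed
jo.zor — σ1 onset /j/, coda /∅/ ok; σ2 onset /z/, coda /r/ ok → well-formed
vez — violates constraint (v): syllable 1 coda contains /z/, which is not a licensed coda consonant → ill-formed
vpu — σ1 onset /vp/ (2C), coda /∅/ ok → well-formed
bvo — σ1 onset /bv/ (2C), coda /∅/ ok → well-formed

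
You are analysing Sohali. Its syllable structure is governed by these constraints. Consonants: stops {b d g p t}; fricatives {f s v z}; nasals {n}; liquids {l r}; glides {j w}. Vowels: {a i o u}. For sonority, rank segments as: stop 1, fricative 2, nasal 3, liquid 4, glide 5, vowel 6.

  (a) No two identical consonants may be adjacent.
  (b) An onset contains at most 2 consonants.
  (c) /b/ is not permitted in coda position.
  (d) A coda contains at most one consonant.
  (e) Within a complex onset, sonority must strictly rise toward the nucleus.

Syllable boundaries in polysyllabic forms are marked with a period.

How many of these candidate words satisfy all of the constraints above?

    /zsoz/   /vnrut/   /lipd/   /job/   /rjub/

/zsoz/ — violates constraint (e): syllable 1 onset /zs/: /z/ (fricative, 2) → /s/ (fricative, 2) does not rise → ill-formed
/vnrut/ — violates constraint (b): syllable 1 onset /vnr/ has 3 consonants (> 2) → ill-formed
/lipd/ — violates constraint (d): syllable 1 coda /pd/ has 2 consonants (> 1) → ill-formed
/job/ — violates constraint (c): syllable 1 coda contains /b/ → ill-formed
/rjub/ — violates constraint (c): syllable 1 coda contains /b/ → ill-formed
No form is well-formed → 0.

0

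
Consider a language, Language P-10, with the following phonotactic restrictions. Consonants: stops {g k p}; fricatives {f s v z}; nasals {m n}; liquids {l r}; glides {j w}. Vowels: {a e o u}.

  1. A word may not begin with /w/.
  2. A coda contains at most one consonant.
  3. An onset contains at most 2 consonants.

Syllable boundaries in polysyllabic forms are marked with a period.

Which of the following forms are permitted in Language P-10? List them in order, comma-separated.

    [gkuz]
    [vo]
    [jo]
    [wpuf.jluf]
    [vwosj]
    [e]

[gkuz] — σ1 onset /gk/ (2C), coda /z/ ok → permitted
[vo] — σ1 onset /v/, coda /∅/ ok → permitted
[jo] — σ1 onset /j/, coda /∅/ ok → permitted
[wpuf.jluf] — violates constraint 1: word begins with /w/ → not permitted
[vwosj] — violates constraint 2: syllable 1 coda /sj/ has 2 consonants (> 1) → not permitted
[e] — σ1 onset /∅/, coda /∅/ ok → permitted

[gkuz], [vo], [jo], [e]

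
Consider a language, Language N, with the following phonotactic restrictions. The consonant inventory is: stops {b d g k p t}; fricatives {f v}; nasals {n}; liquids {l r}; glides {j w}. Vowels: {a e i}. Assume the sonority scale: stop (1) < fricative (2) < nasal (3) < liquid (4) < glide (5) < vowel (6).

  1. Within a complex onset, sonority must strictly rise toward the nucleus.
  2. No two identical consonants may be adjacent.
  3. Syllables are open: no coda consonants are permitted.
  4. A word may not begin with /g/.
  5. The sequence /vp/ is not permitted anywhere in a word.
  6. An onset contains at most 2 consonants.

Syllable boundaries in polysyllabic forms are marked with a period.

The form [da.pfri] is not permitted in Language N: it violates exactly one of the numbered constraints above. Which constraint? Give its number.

[da.pfri]: syllable 2 onset /pfr/ has 3 consonants (> 2).
This is a violation of constraint 6: "An onset contains at most 2 consonants."
The remaining constraints (1, 2, 3, 4, 5) are satisfied.

6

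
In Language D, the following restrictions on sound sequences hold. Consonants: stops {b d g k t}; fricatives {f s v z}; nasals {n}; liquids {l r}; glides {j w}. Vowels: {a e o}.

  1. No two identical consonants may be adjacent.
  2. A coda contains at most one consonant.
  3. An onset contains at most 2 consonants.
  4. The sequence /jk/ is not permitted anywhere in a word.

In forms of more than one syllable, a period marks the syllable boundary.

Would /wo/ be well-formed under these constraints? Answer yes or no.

/wo/ — σ1 onset /w/, coda /∅/ ok → well-formed

yes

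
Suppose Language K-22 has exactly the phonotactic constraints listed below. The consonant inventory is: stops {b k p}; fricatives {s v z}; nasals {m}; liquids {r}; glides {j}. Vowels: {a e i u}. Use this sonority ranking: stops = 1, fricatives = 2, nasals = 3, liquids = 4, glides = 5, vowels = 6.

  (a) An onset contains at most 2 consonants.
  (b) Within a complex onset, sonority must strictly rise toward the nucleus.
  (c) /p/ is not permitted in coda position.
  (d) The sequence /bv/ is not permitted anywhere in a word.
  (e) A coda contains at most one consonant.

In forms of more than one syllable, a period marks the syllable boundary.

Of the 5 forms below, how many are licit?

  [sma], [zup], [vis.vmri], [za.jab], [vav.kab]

3

[sma] — σ1 onset /sm/ (2→3 rises), coda /∅/ ok → licit
[zup] — violates constraint (c): syllable 1 coda contains /p/ → illicit
[vis.vmri] — violates constraint (a): syllable 2 onset /vmr/ has 3 consonants (> 2) → illicit
[za.jab] — σ1 onset /z/, coda /∅/ ok; σ2 onset /j/, coda /b/ ok → licit
[vav.kab] — σ1 onset /v/, coda /v/ ok; σ2 onset /k/, coda /b/ ok → licit
Licit: [sma], [za.jab], [vav.kab] → 3.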